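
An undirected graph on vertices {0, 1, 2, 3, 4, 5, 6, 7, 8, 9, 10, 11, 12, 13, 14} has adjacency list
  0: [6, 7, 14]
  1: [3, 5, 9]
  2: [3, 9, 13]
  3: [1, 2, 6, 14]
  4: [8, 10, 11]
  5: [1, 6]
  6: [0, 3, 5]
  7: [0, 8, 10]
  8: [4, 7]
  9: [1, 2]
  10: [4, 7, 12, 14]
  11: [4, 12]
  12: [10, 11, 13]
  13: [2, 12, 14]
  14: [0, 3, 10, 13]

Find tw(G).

3

A width-3 tree decomposition is:
Bags: B1 = {1, 5, 6, 9}  B2 = {1, 3, 6, 9}  B3 = {2, 3, 6, 9}  B4 = {0, 2, 3, 6}  B5 = {0, 2, 3, 14}  B6 = {0, 2, 13, 14}  B7 = {0, 7, 13, 14}  B8 = {7, 10, 13, 14}  B9 = {7, 10, 12, 13}  B10 = {7, 8, 10, 12}  B11 = {4, 8, 10, 12}  B12 = {4, 8, 11, 12}
Tree: B1–B2, B2–B3, B3–B4, B4–B5, B5–B6, B6–B7, B7–B8, B8–B9, B9–B10, B10–B11, B11–B12
Each bag holds 4 vertices, so the decomposition has width 3, which upper-bounds the treewidth. For the lower bound: the 4 vertex sets {1,5,9}, {6}, {3}, {0,2,13,14} are disjoint, each induces a connected subgraph, and every pair is joined by at least one edge of G. Contracting each set to a single vertex therefore yields K_{4} as a minor, and since treewidth is minor-monotone, tw(G) ≥ tw(K_{4}) = 3. Combining the bounds, tw(G) = 3.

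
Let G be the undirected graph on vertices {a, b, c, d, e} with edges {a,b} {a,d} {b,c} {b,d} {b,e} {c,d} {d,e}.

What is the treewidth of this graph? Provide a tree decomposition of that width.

Treewidth 2.
One such decomposition:
Bags: B1 = {b, d, e}  B2 = {a, b, d}  B3 = {b, c, d}
Tree: B1–B2, B2–B3

Each bag holds 3 vertices, so the decomposition has width 2, which upper-bounds the treewidth. Conversely, {b, d, e} is a clique of size 3, and the vertices of any clique must share a bag in every tree decomposition; so some bag has ≥ 3 vertices and tw(G) ≥ 2. Therefore the treewidth is 2.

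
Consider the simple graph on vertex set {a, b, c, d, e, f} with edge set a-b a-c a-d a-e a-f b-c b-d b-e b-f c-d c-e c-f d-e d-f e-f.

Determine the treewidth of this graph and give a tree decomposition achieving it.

A single bag containing all 6 vertices is trivially a valid decomposition of width 5. For the lower bound, the 6 vertices {a, b, c, d, e, f} are pairwise adjacent, and any tree decomposition puts a clique entirely inside one bag — forcing width ≥ 5. Combining the bounds, tw(G) = 5.

Treewidth 5.
One such decomposition:
Bags: B1 = {a, b, c, d, e, f}
Tree: (single bag)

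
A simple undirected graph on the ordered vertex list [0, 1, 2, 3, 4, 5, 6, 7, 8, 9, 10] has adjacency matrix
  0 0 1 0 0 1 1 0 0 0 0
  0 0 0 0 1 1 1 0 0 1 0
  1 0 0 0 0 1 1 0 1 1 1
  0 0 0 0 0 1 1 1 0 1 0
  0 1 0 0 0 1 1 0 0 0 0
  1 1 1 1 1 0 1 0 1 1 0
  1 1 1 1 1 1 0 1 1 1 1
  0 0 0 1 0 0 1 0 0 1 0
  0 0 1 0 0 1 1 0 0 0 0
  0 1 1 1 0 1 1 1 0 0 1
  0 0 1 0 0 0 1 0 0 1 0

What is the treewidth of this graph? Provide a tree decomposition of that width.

The largest bag has 4 vertices, giving width 3; this decomposition certifies tw(G) ≤ 3. For the lower bound, the 4 vertices {2, 6, 9, 10} are pairwise adjacent, and any tree decomposition puts a clique entirely inside one bag — forcing width ≥ 3. The upper and lower bounds meet at 3, so that is the treewidth.

Treewidth 3.
One optimal decomposition is:
Bags: B1 = {2, 6, 9, 10}  B2 = {2, 5, 6, 9}  B3 = {1, 5, 6, 9}  B4 = {3, 5, 6, 9}  B5 = {3, 6, 7, 9}  B6 = {0, 2, 5, 6}  B7 = {2, 5, 6, 8}  B8 = {1, 4, 5, 6}
Tree: B1–B2, B2–B3, B2–B4, B4–B5, B2–B6, B2–B7, B3–B8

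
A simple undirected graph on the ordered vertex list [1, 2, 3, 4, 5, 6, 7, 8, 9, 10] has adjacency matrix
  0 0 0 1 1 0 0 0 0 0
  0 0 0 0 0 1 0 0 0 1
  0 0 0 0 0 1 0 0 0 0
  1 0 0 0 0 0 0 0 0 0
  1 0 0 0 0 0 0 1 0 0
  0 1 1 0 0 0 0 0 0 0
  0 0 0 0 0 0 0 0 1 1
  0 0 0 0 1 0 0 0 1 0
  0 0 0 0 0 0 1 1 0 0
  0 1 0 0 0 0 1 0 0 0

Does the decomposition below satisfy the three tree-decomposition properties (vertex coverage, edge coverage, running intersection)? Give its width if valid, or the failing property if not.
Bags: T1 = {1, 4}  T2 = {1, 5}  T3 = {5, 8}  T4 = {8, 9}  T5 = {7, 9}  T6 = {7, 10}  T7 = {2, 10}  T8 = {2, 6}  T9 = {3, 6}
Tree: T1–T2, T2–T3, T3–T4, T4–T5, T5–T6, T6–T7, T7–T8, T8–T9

Yes; width 1.

Every vertex of G appears in some bag (union = {1, 2, 3, 4, 5, 6, 7, 8, 9, 10}); every edge is covered by a bag; and for each vertex v the set of bags containing v is connected in the bag tree. The decomposition is therefore valid. The largest bag has 2 vertices, so the width is 1.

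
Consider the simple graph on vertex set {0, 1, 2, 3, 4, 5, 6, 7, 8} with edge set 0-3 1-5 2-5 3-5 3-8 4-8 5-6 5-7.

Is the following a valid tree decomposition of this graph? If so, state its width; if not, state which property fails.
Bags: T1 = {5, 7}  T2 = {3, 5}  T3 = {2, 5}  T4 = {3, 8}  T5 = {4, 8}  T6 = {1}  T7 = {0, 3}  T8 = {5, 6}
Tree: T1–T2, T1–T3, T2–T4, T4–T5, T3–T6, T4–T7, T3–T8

No — edge (5,1) lies in no bag.

A tree decomposition must satisfy three properties: every vertex lies in some bag; for every edge, both endpoints lie together in some bag; and for every vertex, the bags containing it form a connected subtree. Here edge (5,1) lies in no bag, so the decomposition is invalid.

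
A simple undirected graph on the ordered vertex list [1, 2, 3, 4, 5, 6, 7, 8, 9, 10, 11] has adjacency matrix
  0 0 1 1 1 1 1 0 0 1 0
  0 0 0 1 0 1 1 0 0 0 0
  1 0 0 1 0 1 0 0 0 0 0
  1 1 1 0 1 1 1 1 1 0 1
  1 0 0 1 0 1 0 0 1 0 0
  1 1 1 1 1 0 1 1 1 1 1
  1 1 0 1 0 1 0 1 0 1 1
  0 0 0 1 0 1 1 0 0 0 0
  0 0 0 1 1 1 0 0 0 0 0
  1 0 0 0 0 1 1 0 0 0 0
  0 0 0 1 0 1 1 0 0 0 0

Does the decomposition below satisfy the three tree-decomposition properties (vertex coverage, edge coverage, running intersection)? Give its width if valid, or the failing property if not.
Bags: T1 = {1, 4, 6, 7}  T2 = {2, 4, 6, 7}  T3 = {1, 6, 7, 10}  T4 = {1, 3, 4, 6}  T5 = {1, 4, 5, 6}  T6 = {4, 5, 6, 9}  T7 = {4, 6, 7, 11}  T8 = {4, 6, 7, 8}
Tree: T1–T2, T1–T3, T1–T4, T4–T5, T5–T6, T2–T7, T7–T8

Yes; width 3.

Every vertex of G appears in some bag (union = {1, 2, 3, 4, 5, 6, 7, 8, 9, 10, 11}); every edge is covered by a bag; and for each vertex v the set of bags containing v is connected in the bag tree. The decomposition is therefore valid. The largest bag has 4 vertices, so the width is 3.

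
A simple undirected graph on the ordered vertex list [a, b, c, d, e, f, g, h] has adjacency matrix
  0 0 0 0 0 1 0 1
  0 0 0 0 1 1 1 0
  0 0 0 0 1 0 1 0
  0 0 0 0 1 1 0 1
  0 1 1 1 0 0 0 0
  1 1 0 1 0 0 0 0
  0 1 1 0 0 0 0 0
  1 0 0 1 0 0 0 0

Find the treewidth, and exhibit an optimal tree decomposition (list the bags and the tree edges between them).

Treewidth 2.
Bags: B1 = {a, d, h}  B2 = {a, d, f}  B3 = {d, e, f}  B4 = {b, e, f}  B5 = {b, c, e}  B6 = {b, c, g}
Tree: B1–B2, B2–B3, B3–B4, B4–B5, B5–B6

Every bag has size at most 3, so the width is 3 − 1 = 2 and tw(G) ≤ 2. The edges h–a–f–d–h form a cycle, so G is not a tree and its treewidth is at least 2. Combining the bounds, tw(G) = 2.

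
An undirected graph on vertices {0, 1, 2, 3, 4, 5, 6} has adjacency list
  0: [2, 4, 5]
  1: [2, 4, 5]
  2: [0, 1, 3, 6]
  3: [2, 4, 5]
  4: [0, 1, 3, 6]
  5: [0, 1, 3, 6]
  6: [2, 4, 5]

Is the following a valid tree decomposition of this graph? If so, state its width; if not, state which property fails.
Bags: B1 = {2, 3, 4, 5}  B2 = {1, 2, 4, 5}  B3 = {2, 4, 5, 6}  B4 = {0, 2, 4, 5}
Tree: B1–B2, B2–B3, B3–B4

Yes; width 3.

Checking the three conditions: (i) the bags cover all of {0, 1, 2, 3, 4, 5, 6}; (ii) for each edge, some bag contains both endpoints; (iii) the bags containing any fixed vertex form a subtree. All hold, so the decomposition is valid with width 4 − 1 = 3.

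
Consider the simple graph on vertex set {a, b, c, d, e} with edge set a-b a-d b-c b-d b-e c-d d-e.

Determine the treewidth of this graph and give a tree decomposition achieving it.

Treewidth 2.
One optimal decomposition is:
Bags: B1 = {a, b, d}  B2 = {b, d, e}  B3 = {b, c, d}
Tree: B1–B2, B1–B3

Each bag holds 3 vertices, so the decomposition has width 2, which upper-bounds the treewidth. For the lower bound, the 3 vertices {b, d, e} are pairwise adjacent, and any tree decomposition puts a clique entirely inside one bag — forcing width ≥ 2. The upper and lower bounds meet at 2, so that is the treewidth.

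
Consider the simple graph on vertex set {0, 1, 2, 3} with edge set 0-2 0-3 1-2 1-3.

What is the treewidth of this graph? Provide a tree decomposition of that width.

The largest bag has 3 vertices, giving width 2; this decomposition certifies tw(G) ≤ 2. The edges 2–1–3–0–2 form a cycle, so G is not a tree and its treewidth is at least 2. Combining the bounds, tw(G) = 2.

Treewidth 2.
Bags: B1 = {1, 2, 3}  B2 = {0, 2, 3}
Tree: B1–B2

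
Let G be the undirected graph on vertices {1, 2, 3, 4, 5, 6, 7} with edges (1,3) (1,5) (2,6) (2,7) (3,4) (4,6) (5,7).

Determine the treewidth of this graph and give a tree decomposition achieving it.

Treewidth 2.
One optimal decomposition is:
Bags: B1 = {1, 5, 7}  B2 = {1, 3, 7}  B3 = {3, 4, 7}  B4 = {4, 6, 7}  B5 = {2, 6, 7}
Tree: B1–B2, B2–B3, B3–B4, B4–B5

The largest bag has 3 vertices, giving width 2; this decomposition certifies tw(G) ≤ 2. For the lower bound, G contains the cycle 7–5–1–3–4–6–2–7, so G is not a forest; only forests have treewidth ≤ 1, hence tw(G) ≥ 2. The upper and lower bounds meet at 2, so that is the treewidth.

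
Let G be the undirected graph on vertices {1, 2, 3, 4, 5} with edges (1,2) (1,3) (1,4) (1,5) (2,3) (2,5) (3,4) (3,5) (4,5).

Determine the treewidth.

3

A width-3 tree decomposition is:
Bags: B1 = {1, 3, 4, 5}  B2 = {1, 2, 3, 5}
Tree: B1–B2
Each bag holds 4 vertices, so the decomposition has width 3, which upper-bounds the treewidth. For the lower bound, the 4 vertices {1, 2, 3, 5} are pairwise adjacent, and any tree decomposition puts a clique entirely inside one bag — forcing width ≥ 3. Combining the bounds, tw(G) = 3.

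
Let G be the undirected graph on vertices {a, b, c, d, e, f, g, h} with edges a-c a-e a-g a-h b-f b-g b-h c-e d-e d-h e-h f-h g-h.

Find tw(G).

2

A width-2 tree decomposition is:
Bags: B1 = {a, g, h}  B2 = {b, g, h}  B3 = {b, f, h}  B4 = {a, e, h}  B5 = {d, e, h}  B6 = {a, c, e}
Tree: B1–B2, B2–B3, B1–B4, B4–B5, B4–B6
The largest bag has 3 vertices, giving width 2; this decomposition certifies tw(G) ≤ 2. For the lower bound, the 3 vertices {d, e, h} are pairwise adjacent, and any tree decomposition puts a clique entirely inside one bag — forcing width ≥ 2. The upper and lower bounds meet at 2, so that is the treewidth.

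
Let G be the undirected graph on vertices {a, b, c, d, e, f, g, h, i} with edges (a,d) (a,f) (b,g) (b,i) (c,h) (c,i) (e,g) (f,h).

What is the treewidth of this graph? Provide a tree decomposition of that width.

Treewidth 1.
One such decomposition:
Bags: B1 = {e, g}  B2 = {b, g}  B3 = {b, i}  B4 = {c, i}  B5 = {c, h}  B6 = {f, h}  B7 = {a, f}  B8 = {a, d}
Tree: B1–B2, B2–B3, B3–B4, B4–B5, B5–B6, B6–B7, B7–B8

Every bag has size at most 2, so the width is 2 − 1 = 1 and tw(G) ≤ 1. Any graph with an edge has treewidth ≥ 1, and G has the edge e–g. Hence tw(G) = 1 exactly.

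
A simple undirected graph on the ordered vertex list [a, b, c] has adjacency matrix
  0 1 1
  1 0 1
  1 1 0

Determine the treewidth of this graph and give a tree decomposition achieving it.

A single bag containing all 3 vertices is trivially a valid decomposition of width 2. For the lower bound, the 3 vertices {a, b, c} are pairwise adjacent, and any tree decomposition puts a clique entirely inside one bag — forcing width ≥ 2. Therefore the treewidth is 2.

Treewidth 2.
One optimal decomposition is:
Bags: B1 = {a, b, c}
Tree: (single bag)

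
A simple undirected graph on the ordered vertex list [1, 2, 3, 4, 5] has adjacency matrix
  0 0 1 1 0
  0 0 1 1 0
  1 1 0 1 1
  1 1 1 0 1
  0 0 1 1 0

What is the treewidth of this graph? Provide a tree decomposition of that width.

Each bag holds 3 vertices, so the decomposition has width 2, which upper-bounds the treewidth. Conversely, {1, 3, 4} is a clique of size 3, and the vertices of any clique must share a bag in every tree decomposition; so some bag has ≥ 3 vertices and tw(G) ≥ 2. Hence tw(G) = 2 exactly.

Treewidth 2.
Bags: B1 = {1, 3, 4}  B2 = {3, 4, 5}  B3 = {2, 3, 4}
Tree: B1–B2, B2–B3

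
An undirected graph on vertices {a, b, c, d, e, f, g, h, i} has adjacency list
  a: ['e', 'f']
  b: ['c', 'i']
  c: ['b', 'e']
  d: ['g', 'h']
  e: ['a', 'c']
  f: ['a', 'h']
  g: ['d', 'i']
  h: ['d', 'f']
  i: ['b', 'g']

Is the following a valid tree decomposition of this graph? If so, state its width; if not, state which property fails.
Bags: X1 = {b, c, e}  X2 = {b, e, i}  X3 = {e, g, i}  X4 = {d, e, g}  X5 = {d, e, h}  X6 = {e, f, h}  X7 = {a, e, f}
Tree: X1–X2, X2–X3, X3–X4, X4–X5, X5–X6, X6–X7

Every vertex of G appears in some bag (union = {a, b, c, d, e, f, g, h, i}); every edge is covered by a bag; and for each vertex v the set of bags containing v is connected in the bag tree. The decomposition is therefore valid. The largest bag has 3 vertices, so the width is 2.

Yes; width 2.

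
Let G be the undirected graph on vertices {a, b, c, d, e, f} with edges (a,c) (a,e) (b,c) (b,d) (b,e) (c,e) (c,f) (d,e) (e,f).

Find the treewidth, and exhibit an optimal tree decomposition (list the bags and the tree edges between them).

Treewidth 2.
Bags: B1 = {b, c, e}  B2 = {a, c, e}  B3 = {b, d, e}  B4 = {c, e, f}
Tree: B1–B2, B1–B3, B2–B4

The largest bag has 3 vertices, giving width 2; this decomposition certifies tw(G) ≤ 2. On the other hand G contains the 3-clique {b, d, e}. A clique must lie in a single bag of any decomposition, so no decomposition can have width below 2. Combining the bounds, tw(G) = 2.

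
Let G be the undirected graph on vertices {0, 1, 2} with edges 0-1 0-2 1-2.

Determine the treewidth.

A width-2 tree decomposition is:
Bags: B1 = {0, 1, 2}
Tree: (single bag)
With just one bag of size 3, the width is 3 − 1 = 2, so tw(G) ≤ 2. On the other hand G contains the 3-clique {0, 1, 2}. A clique must lie in a single bag of any decomposition, so no decomposition can have width below 2. The upper and lower bounds meet at 2, so that is the treewidth.

2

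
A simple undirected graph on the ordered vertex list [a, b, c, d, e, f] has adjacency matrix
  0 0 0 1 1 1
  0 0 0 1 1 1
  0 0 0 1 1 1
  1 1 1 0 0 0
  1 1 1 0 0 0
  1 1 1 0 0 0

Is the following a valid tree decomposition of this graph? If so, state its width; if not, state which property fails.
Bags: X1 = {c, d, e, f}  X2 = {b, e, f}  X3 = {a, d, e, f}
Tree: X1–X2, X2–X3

A tree decomposition must satisfy three properties: every vertex lies in some bag; for every edge, both endpoints lie together in some bag; and for every vertex, the bags containing it form a connected subtree. Here edge (d,b) lies in no bag, so the decomposition is invalid.

No — edge (d,b) lies in no bag.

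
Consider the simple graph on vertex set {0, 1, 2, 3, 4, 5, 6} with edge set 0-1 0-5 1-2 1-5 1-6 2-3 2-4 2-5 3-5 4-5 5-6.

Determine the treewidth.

A width-2 tree decomposition is:
Bags: B1 = {0, 1, 5}  B2 = {1, 2, 5}  B3 = {2, 4, 5}  B4 = {2, 3, 5}  B5 = {1, 5, 6}
Tree: B1–B2, B2–B3, B2–B4, B2–B5
Each bag holds 3 vertices, so the decomposition has width 2, which upper-bounds the treewidth. For the lower bound, the 3 vertices {0, 1, 5} are pairwise adjacent, and any tree decomposition puts a clique entirely inside one bag — forcing width ≥ 2. Hence tw(G) = 2 exactly.

2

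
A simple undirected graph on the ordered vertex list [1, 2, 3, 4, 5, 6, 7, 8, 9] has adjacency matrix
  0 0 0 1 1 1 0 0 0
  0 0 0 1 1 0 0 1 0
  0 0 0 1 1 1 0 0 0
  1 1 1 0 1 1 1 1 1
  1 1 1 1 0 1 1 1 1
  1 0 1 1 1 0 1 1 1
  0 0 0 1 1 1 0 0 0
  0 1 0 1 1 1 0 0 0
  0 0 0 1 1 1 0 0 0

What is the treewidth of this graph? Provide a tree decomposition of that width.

Every bag has size at most 4, so the width is 4 − 1 = 3 and tw(G) ≤ 3. For the lower bound, the 4 vertices {2, 4, 5, 8} are pairwise adjacent, and any tree decomposition puts a clique entirely inside one bag — forcing width ≥ 3. Combining the bounds, tw(G) = 3.

Treewidth 3.
One such decomposition:
Bags: B1 = {3, 4, 5, 6}  B2 = {1, 4, 5, 6}  B3 = {4, 5, 6, 8}  B4 = {2, 4, 5, 8}  B5 = {4, 5, 6, 7}  B6 = {4, 5, 6, 9}
Tree: B1–B2, B1–B3, B3–B4, B1–B5, B3–B6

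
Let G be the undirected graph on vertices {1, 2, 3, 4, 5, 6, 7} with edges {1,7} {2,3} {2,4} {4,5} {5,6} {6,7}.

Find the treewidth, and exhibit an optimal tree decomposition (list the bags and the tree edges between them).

Treewidth 1.
One optimal decomposition is:
Bags: B1 = {2, 3}  B2 = {2, 4}  B3 = {4, 5}  B4 = {5, 6}  B5 = {6, 7}  B6 = {1, 7}
Tree: B1–B2, B2–B3, B3–B4, B4–B5, B5–B6

Each bag holds 2 vertices, so the decomposition has width 1, which upper-bounds the treewidth. G has an edge, so its treewidth is at least 1. Combining the bounds, tw(G) = 1.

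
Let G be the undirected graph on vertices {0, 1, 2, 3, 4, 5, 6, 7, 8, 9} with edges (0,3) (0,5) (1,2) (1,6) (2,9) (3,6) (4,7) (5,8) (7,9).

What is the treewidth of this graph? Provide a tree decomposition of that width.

Treewidth 1.
Bags: B1 = {4, 7}  B2 = {7, 9}  B3 = {2, 9}  B4 = {1, 2}  B5 = {1, 6}  B6 = {3, 6}  B7 = {0, 3}  B8 = {0, 5}  B9 = {5, 8}
Tree: B1–B2, B2–B3, B3–B4, B4–B5, B5–B6, B6–B7, B7–B8, B8–B9

Each bag holds 2 vertices, so the decomposition has width 1, which upper-bounds the treewidth. Since G has at least one edge (e.g. 4–7), it is not an edgeless graph, so tw(G) ≥ 1. The upper and lower bounds meet at 1, so that is the treewidth.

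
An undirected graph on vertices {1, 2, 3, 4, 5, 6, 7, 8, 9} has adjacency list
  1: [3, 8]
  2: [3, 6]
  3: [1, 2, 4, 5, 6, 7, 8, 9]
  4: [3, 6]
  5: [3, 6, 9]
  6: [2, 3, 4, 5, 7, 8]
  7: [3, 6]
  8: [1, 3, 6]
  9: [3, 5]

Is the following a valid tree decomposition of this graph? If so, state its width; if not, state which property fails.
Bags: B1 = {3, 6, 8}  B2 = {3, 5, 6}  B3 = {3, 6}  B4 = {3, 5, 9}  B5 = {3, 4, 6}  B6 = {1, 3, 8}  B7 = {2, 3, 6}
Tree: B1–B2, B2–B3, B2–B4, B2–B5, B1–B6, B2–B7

A tree decomposition must satisfy three properties: every vertex lies in some bag; for every edge, both endpoints lie together in some bag; and for every vertex, the bags containing it form a connected subtree. Here vertex 7 appears in no bag, so the decomposition is invalid.

No — vertex 7 appears in no bag.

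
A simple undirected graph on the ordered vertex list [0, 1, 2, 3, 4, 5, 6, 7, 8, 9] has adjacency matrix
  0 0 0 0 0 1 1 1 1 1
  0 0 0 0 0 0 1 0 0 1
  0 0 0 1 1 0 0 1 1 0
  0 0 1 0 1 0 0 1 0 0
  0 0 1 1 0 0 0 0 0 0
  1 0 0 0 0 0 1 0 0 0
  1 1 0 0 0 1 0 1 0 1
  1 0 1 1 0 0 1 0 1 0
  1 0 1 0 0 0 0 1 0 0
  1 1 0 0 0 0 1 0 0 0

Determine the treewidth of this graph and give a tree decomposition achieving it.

Treewidth 2.
One optimal decomposition is:
Bags: B1 = {0, 6, 7}  B2 = {0, 7, 8}  B3 = {2, 7, 8}  B4 = {0, 5, 6}  B5 = {0, 6, 9}  B6 = {2, 3, 7}  B7 = {1, 6, 9}  B8 = {2, 3, 4}
Tree: B1–B2, B2–B3, B1–B4, B4–B5, B3–B6, B5–B7, B6–B8

Each bag holds 3 vertices, so the decomposition has width 2, which upper-bounds the treewidth. For the lower bound, the 3 vertices {0, 7, 8} are pairwise adjacent, and any tree decomposition puts a clique entirely inside one bag — forcing width ≥ 2. Therefore the treewidth is 2.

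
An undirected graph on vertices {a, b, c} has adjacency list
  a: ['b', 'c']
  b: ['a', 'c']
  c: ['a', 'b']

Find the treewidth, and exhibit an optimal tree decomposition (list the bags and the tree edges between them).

With just one bag of size 3, the width is 3 − 1 = 2, so tw(G) ≤ 2. On the other hand G contains the 3-clique {a, b, c}. A clique must lie in a single bag of any decomposition, so no decomposition can have width below 2. Hence tw(G) = 2 exactly.

Treewidth 2.
One optimal decomposition is:
Bags: B1 = {a, b, c}
Tree: (single bag)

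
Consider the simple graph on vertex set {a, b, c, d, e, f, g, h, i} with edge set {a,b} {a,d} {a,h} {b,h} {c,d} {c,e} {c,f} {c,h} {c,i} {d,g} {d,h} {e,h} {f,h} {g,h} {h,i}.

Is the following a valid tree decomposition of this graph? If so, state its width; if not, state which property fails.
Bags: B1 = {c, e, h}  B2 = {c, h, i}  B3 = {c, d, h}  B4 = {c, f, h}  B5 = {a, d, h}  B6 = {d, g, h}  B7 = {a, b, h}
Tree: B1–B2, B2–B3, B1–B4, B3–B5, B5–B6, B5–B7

Every vertex of G appears in some bag (union = {a, b, c, d, e, f, g, h, i}); every edge is covered by a bag; and for each vertex v the set of bags containing v is connected in the bag tree. The decomposition is therefore valid. The largest bag has 3 vertices, so the width is 2.

Yes; width 2.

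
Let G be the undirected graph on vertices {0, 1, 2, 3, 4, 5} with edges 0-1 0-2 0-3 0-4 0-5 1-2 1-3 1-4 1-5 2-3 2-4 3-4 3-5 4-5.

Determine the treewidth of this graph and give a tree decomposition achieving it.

Treewidth 4.
One such decomposition:
Bags: B1 = {0, 1, 2, 3, 4}  B2 = {0, 1, 3, 4, 5}
Tree: B1–B2

Every bag has size at most 5, so the width is 5 − 1 = 4 and tw(G) ≤ 4. On the other hand G contains the 5-clique {0, 1, 2, 3, 4}. A clique must lie in a single bag of any decomposition, so no decomposition can have width below 4. Combining the bounds, tw(G) = 4.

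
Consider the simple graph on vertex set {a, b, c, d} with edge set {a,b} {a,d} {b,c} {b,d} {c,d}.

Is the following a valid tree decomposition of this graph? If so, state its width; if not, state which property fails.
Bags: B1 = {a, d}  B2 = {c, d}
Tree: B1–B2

A tree decomposition must satisfy three properties: every vertex lies in some bag; for every edge, both endpoints lie together in some bag; and for every vertex, the bags containing it form a connected subtree. Here vertex b appears in no bag, so the decomposition is invalid.

No — vertex b appears in no bag.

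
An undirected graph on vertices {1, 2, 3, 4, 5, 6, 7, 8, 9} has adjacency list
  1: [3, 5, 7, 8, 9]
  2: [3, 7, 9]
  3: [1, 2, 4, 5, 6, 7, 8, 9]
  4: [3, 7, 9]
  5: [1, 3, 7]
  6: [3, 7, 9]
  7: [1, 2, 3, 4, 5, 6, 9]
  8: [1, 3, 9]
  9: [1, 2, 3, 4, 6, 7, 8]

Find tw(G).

3

A width-3 tree decomposition is:
Bags: B1 = {2, 3, 7, 9}  B2 = {3, 6, 7, 9}  B3 = {3, 4, 7, 9}  B4 = {1, 3, 7, 9}  B5 = {1, 3, 8, 9}  B6 = {1, 3, 5, 7}
Tree: B1–B2, B2–B3, B1–B4, B4–B5, B4–B6
Each bag holds 4 vertices, so the decomposition has width 3, which upper-bounds the treewidth. On the other hand G contains the 4-clique {1, 3, 8, 9}. A clique must lie in a single bag of any decomposition, so no decomposition can have width below 3. Therefore the treewidth is 3.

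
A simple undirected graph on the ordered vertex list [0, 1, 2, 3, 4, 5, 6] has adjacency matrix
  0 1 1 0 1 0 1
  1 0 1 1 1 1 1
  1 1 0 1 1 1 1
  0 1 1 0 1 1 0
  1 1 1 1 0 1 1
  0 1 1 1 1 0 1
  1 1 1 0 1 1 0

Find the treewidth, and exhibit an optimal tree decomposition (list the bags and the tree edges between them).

The largest bag has 5 vertices, giving width 4; this decomposition certifies tw(G) ≤ 4. On the other hand G contains the 5-clique {0, 1, 2, 4, 6}. A clique must lie in a single bag of any decomposition, so no decomposition can have width below 4. Combining the bounds, tw(G) = 4.

Treewidth 4.
One such decomposition:
Bags: B1 = {1, 2, 4, 5, 6}  B2 = {0, 1, 2, 4, 6}  B3 = {1, 2, 3, 4, 5}
Tree: B1–B2, B1–B3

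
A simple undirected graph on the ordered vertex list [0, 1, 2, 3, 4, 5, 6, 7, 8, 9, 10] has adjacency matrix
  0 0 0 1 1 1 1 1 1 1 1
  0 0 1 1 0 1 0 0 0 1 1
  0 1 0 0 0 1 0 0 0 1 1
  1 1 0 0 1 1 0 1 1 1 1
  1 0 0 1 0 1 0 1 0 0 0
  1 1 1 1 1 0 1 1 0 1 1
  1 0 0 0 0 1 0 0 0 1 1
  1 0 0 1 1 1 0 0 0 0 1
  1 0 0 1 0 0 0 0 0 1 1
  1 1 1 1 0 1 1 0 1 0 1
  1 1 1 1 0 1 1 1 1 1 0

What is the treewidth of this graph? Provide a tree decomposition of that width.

Treewidth 4.
Bags: B1 = {1, 3, 5, 9, 10}  B2 = {1, 2, 5, 9, 10}  B3 = {0, 3, 5, 9, 10}  B4 = {0, 5, 6, 9, 10}  B5 = {0, 3, 5, 7, 10}  B6 = {0, 3, 8, 9, 10}  B7 = {0, 3, 4, 5, 7}
Tree: B1–B2, B1–B3, B3–B4, B3–B5, B3–B6, B5–B7

Each bag holds 5 vertices, so the decomposition has width 4, which upper-bounds the treewidth. On the other hand G contains the 5-clique {0, 3, 8, 9, 10}. A clique must lie in a single bag of any decomposition, so no decomposition can have width below 4. Combining the bounds, tw(G) = 4.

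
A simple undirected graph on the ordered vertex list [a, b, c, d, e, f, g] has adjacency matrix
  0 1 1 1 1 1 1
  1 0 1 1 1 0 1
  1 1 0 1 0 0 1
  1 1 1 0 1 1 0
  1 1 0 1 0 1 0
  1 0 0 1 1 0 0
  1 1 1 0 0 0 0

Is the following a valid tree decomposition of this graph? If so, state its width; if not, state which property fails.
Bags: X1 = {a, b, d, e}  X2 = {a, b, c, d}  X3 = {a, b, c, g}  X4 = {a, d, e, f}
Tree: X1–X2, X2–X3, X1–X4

Yes; width 3.

Every vertex of G appears in some bag (union = {a, b, c, d, e, f, g}); every edge is covered by a bag; and for each vertex v the set of bags containing v is connected in the bag tree. The decomposition is therefore valid. The largest bag has 4 vertices, so the width is 3.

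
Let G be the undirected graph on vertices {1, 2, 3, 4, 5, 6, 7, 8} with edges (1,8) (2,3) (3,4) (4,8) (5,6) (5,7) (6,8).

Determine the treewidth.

A width-1 tree decomposition is:
Bags: B1 = {6, 8}  B2 = {4, 8}  B3 = {1, 8}  B4 = {3, 4}  B5 = {5, 6}  B6 = {2, 3}  B7 = {5, 7}
Tree: B1–B2, B2–B3, B2–B4, B1–B5, B4–B6, B5–B7
Each bag holds 2 vertices, so the decomposition has width 1, which upper-bounds the treewidth. G has an edge, so its treewidth is at least 1. The upper and lower bounds meet at 1, so that is the treewidth.

1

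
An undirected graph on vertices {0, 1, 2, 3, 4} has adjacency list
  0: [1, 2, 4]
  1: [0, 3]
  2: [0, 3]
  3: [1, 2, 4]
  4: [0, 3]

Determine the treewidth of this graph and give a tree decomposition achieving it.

Treewidth 2.
One optimal decomposition is:
Bags: B1 = {0, 2, 3}  B2 = {0, 1, 3}  B3 = {0, 3, 4}
Tree: B1–B2, B2–B3

Each bag holds 3 vertices, so the decomposition has width 2, which upper-bounds the treewidth. The edges 2–3–1–0–2 form a cycle, so G is not a tree and its treewidth is at least 2. Hence tw(G) = 2 exactly.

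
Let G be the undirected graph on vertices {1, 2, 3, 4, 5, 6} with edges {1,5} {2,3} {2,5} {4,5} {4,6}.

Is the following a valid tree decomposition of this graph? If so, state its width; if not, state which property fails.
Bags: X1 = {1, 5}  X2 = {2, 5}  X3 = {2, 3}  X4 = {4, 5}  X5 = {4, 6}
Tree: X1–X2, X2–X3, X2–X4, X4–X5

Vertex coverage: the bags together contain {1, 2, 3, 4, 5, 6}, the full vertex set. Edge coverage: each edge of G has both endpoints in at least one bag. Running intersection: for every vertex, the bags containing it form a connected subtree. All three properties hold, so this is a valid tree decomposition of width max|bag| − 1 = 1, and hence tw(G) ≤ 1.

Yes; width 1.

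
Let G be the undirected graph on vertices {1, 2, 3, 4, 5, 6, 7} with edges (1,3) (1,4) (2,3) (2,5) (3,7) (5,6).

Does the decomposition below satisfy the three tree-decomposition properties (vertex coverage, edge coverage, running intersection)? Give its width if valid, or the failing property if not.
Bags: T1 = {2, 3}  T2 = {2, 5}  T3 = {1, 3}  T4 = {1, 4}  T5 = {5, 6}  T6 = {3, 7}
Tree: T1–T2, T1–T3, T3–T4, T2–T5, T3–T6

Yes; width 1.

Every vertex of G appears in some bag (union = {1, 2, 3, 4, 5, 6, 7}); every edge is covered by a bag; and for each vertex v the set of bags containing v is connected in the bag tree. The decomposition is therefore valid. The largest bag has 2 vertices, so the width is 1.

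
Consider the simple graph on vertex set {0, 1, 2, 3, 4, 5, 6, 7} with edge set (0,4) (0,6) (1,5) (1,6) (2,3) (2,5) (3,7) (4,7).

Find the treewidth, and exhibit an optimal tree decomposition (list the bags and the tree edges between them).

The largest bag has 3 vertices, giving width 2; this decomposition certifies tw(G) ≤ 2. For the lower bound, G contains the cycle 7–4–0–6–1–5–2–3–7, so G is not a forest; only forests have treewidth ≤ 1, hence tw(G) ≥ 2. Therefore the treewidth is 2.

Treewidth 2.
Bags: B1 = {0, 4, 7}  B2 = {0, 6, 7}  B3 = {1, 6, 7}  B4 = {1, 5, 7}  B5 = {2, 5, 7}  B6 = {2, 3, 7}
Tree: B1–B2, B2–B3, B3–B4, B4–B5, B5–B6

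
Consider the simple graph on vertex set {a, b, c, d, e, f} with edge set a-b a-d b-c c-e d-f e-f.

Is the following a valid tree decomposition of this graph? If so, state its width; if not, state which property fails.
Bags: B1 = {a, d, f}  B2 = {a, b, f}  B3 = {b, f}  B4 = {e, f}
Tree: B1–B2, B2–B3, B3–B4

No — vertex c appears in no bag.

A tree decomposition must satisfy three properties: every vertex lies in some bag; for every edge, both endpoints lie together in some bag; and for every vertex, the bags containing it form a connected subtree. Here vertex c appears in no bag, so the decomposition is invalid.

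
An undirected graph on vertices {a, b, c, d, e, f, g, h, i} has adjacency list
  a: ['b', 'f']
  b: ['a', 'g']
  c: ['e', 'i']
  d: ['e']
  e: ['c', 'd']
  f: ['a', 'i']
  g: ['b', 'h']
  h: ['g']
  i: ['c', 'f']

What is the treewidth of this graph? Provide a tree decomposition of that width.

The largest bag has 2 vertices, giving width 1; this decomposition certifies tw(G) ≤ 1. Any graph with an edge has treewidth ≥ 1, and G has the edge h–g. Therefore the treewidth is 1.

Treewidth 1.
One such decomposition:
Bags: B1 = {g, h}  B2 = {b, g}  B3 = {a, b}  B4 = {a, f}  B5 = {f, i}  B6 = {c, i}  B7 = {c, e}  B8 = {d, e}
Tree: B1–B2, B2–B3, B3–B4, B4–B5, B5–B6, B6–B7, B7–B8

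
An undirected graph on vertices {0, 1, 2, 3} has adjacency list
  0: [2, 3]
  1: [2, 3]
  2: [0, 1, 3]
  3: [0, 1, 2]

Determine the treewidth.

A width-2 tree decomposition is:
Bags: B1 = {1, 2, 3}  B2 = {0, 2, 3}
Tree: B1–B2
Every bag has size at most 3, so the width is 3 − 1 = 2 and tw(G) ≤ 2. For the lower bound, the 3 vertices {0, 2, 3} are pairwise adjacent, and any tree decomposition puts a clique entirely inside one bag — forcing width ≥ 2. The upper and lower bounds meet at 2, so that is the treewidth.

2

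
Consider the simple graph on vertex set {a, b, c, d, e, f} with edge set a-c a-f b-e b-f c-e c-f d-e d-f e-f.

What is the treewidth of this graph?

2

A width-2 tree decomposition is:
Bags: B1 = {d, e, f}  B2 = {b, e, f}  B3 = {c, e, f}  B4 = {a, c, f}
Tree: B1–B2, B2–B3, B3–B4
Each bag holds 3 vertices, so the decomposition has width 2, which upper-bounds the treewidth. On the other hand G contains the 3-clique {d, e, f}. A clique must lie in a single bag of any decomposition, so no decomposition can have width below 2. Hence tw(G) = 2 exactly.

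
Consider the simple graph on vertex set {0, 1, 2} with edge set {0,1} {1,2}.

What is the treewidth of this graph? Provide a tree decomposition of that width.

Each bag holds 2 vertices, so the decomposition has width 1, which upper-bounds the treewidth. Since G has at least one edge (e.g. 2–1), it is not an edgeless graph, so tw(G) ≥ 1. Therefore the treewidth is 1.

Treewidth 1.
One optimal decomposition is:
Bags: B1 = {1, 2}  B2 = {0, 1}
Tree: B1–B2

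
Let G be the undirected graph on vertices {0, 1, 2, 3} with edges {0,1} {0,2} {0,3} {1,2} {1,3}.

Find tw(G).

A width-2 tree decomposition is:
Bags: B1 = {0, 1, 2}  B2 = {0, 1, 3}
Tree: B1–B2
The largest bag has 3 vertices, giving width 2; this decomposition certifies tw(G) ≤ 2. On the other hand G contains the 3-clique {0, 1, 2}. A clique must lie in a single bag of any decomposition, so no decomposition can have width below 2. Combining the bounds, tw(G) = 2.

2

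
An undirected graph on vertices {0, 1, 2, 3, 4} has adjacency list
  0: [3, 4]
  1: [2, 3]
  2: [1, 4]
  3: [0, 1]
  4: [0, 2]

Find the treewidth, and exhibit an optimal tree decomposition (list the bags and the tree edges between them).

Treewidth 2.
One such decomposition:
Bags: B1 = {1, 2, 3}  B2 = {2, 3, 4}  B3 = {0, 3, 4}
Tree: B1–B2, B2–B3

Every bag has size at most 3, so the width is 3 − 1 = 2 and tw(G) ≤ 2. For the lower bound, G contains the cycle 3–1–2–4–0–3, so G is not a forest; only forests have treewidth ≤ 1, hence tw(G) ≥ 2. The upper and lower bounds meet at 2, so that is the treewidth.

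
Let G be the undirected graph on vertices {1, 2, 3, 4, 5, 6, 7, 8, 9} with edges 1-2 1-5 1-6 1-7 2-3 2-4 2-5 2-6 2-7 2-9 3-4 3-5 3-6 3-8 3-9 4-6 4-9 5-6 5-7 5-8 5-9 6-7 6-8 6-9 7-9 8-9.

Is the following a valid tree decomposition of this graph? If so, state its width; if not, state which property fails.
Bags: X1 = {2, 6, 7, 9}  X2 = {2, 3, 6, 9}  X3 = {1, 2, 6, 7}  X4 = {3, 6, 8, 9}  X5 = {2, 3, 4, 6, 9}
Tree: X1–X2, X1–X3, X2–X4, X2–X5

No — vertex 5 appears in no bag.

A tree decomposition must satisfy three properties: every vertex lies in some bag; for every edge, both endpoints lie together in some bag; and for every vertex, the bags containing it form a connected subtree. Here vertex 5 appears in no bag, so the decomposition is invalid.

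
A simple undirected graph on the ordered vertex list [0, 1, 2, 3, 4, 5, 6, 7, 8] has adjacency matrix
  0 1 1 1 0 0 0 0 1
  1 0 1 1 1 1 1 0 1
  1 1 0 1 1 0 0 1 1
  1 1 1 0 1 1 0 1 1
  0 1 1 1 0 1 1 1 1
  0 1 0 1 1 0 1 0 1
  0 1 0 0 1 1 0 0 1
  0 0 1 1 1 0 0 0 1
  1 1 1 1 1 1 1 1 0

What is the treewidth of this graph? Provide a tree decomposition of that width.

Treewidth 4.
One such decomposition:
Bags: B1 = {1, 2, 3, 4, 8}  B2 = {1, 3, 4, 5, 8}  B3 = {0, 1, 2, 3, 8}  B4 = {1, 4, 5, 6, 8}  B5 = {2, 3, 4, 7, 8}
Tree: B1–B2, B1–B3, B2–B4, B1–B5

Every bag has size at most 5, so the width is 5 − 1 = 4 and tw(G) ≤ 4. On the other hand G contains the 5-clique {0, 1, 2, 3, 8}. A clique must lie in a single bag of any decomposition, so no decomposition can have width below 4. Combining the bounds, tw(G) = 4.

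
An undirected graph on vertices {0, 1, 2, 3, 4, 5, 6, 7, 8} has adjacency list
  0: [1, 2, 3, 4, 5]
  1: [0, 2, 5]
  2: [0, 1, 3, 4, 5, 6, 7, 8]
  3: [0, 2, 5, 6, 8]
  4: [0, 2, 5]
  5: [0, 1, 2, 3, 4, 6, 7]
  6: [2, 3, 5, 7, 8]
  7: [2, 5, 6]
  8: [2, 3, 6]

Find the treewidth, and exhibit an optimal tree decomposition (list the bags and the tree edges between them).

The largest bag has 4 vertices, giving width 3; this decomposition certifies tw(G) ≤ 3. On the other hand G contains the 4-clique {2, 3, 6, 8}. A clique must lie in a single bag of any decomposition, so no decomposition can have width below 3. Combining the bounds, tw(G) = 3.

Treewidth 3.
Bags: B1 = {0, 1, 2, 5}  B2 = {0, 2, 3, 5}  B3 = {2, 3, 5, 6}  B4 = {2, 3, 6, 8}  B5 = {0, 2, 4, 5}  B6 = {2, 5, 6, 7}
Tree: B1–B2, B2–B3, B3–B4, B2–B5, B3–B6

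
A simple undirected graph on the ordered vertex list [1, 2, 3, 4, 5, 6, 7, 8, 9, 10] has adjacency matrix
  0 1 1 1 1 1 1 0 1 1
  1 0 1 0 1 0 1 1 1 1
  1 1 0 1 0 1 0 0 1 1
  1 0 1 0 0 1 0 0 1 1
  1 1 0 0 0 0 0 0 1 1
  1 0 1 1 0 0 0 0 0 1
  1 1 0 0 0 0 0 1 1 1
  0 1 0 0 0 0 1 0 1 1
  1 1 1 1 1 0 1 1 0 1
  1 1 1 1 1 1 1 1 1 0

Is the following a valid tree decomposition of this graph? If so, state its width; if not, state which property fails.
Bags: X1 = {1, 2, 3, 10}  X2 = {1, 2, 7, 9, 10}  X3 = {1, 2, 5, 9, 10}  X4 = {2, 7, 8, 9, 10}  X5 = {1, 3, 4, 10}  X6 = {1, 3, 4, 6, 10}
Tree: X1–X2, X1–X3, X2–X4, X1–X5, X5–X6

A tree decomposition must satisfy three properties: every vertex lies in some bag; for every edge, both endpoints lie together in some bag; and for every vertex, the bags containing it form a connected subtree. Here edge (9,3) lies in no bag, so the decomposition is invalid.

No — edge (9,3) lies in no bag.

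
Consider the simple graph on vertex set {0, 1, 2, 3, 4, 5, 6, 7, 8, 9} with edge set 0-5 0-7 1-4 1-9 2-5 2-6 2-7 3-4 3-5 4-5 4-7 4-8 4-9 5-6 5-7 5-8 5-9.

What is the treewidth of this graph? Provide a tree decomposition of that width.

Every bag has size at most 3, so the width is 3 − 1 = 2 and tw(G) ≤ 2. For the lower bound, the 3 vertices {1, 4, 9} are pairwise adjacent, and any tree decomposition puts a clique entirely inside one bag — forcing width ≥ 2. Hence tw(G) = 2 exactly.

Treewidth 2.
Bags: B1 = {4, 5, 7}  B2 = {4, 5, 9}  B3 = {1, 4, 9}  B4 = {0, 5, 7}  B5 = {2, 5, 7}  B6 = {4, 5, 8}  B7 = {2, 5, 6}  B8 = {3, 4, 5}
Tree: B1–B2, B2–B3, B1–B4, B1–B5, B1–B6, B5–B7, B6–B8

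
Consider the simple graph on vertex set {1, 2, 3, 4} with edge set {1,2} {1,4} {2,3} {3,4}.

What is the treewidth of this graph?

A width-2 tree decomposition is:
Bags: B1 = {1, 2, 3}  B2 = {1, 3, 4}
Tree: B1–B2
Each bag holds 3 vertices, so the decomposition has width 2, which upper-bounds the treewidth. For the lower bound, G contains the cycle 3–2–1–4–3, so G is not a forest; only forests have treewidth ≤ 1, hence tw(G) ≥ 2. The upper and lower bounds meet at 2, so that is the treewidth.

2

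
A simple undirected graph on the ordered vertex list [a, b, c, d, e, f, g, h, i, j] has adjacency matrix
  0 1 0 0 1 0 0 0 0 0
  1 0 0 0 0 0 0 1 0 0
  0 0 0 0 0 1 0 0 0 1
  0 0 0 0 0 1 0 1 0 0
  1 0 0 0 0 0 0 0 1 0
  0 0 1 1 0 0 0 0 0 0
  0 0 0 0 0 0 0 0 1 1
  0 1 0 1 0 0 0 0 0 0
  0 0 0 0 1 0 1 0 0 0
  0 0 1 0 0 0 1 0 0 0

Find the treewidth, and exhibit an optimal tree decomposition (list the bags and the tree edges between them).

Treewidth 2.
Bags: B1 = {c, g, j}  B2 = {c, g, i}  B3 = {c, e, i}  B4 = {a, c, e}  B5 = {a, b, c}  B6 = {b, c, h}  B7 = {c, d, h}  B8 = {c, d, f}
Tree: B1–B2, B2–B3, B3–B4, B4–B5, B5–B6, B6–B7, B7–B8

Each bag holds 3 vertices, so the decomposition has width 2, which upper-bounds the treewidth. Since c–j–g–i–e–a–b–h–d–f–c is a cycle in G, G is not acyclic. Forests are exactly the graphs of treewidth ≤ 1, so tw(G) ≥ 2. Therefore the treewidth is 2.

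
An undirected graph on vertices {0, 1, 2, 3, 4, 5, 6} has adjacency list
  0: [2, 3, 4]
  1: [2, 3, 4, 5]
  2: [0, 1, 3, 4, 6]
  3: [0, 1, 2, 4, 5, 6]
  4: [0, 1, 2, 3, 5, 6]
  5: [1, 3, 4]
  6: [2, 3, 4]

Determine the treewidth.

A width-3 tree decomposition is:
Bags: B1 = {1, 3, 4, 5}  B2 = {1, 2, 3, 4}  B3 = {2, 3, 4, 6}  B4 = {0, 2, 3, 4}
Tree: B1–B2, B2–B3, B3–B4
The largest bag has 4 vertices, giving width 3; this decomposition certifies tw(G) ≤ 3. Conversely, {0, 2, 3, 4} is a clique of size 4, and the vertices of any clique must share a bag in every tree decomposition; so some bag has ≥ 4 vertices and tw(G) ≥ 3. Therefore the treewidth is 3.

3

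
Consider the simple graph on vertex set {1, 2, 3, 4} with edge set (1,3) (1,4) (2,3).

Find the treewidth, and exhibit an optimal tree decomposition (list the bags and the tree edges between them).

Treewidth 1.
One optimal decomposition is:
Bags: B1 = {1, 4}  B2 = {1, 3}  B3 = {2, 3}
Tree: B1–B2, B2–B3

Every bag has size at most 2, so the width is 2 − 1 = 1 and tw(G) ≤ 1. Any graph with an edge has treewidth ≥ 1, and G has the edge 4–1. The upper and lower bounds meet at 1, so that is the treewidth.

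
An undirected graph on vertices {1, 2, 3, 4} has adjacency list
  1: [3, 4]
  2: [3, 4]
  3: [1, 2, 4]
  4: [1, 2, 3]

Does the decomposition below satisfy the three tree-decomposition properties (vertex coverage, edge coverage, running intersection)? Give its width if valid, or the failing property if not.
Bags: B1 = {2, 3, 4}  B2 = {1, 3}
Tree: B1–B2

A tree decomposition must satisfy three properties: every vertex lies in some bag; for every edge, both endpoints lie together in some bag; and for every vertex, the bags containing it form a connected subtree. Here edge (4,1) lies in no bag, so the decomposition is invalid.

No — edge (4,1) lies in no bag.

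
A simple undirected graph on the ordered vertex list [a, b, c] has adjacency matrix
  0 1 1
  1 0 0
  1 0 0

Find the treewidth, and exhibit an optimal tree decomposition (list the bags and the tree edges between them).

Every bag has size at most 2, so the width is 2 − 1 = 1 and tw(G) ≤ 1. Any graph with an edge has treewidth ≥ 1, and G has the edge a–b. Therefore the treewidth is 1.

Treewidth 1.
One optimal decomposition is:
Bags: B1 = {a, b}  B2 = {a, c}
Tree: B1–B2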